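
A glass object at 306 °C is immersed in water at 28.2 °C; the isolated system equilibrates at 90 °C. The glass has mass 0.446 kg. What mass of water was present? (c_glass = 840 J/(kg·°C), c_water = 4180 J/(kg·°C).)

m ≈ 0.313 kg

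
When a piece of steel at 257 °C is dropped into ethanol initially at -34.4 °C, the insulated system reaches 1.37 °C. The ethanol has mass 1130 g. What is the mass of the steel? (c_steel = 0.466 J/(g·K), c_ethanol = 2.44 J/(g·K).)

Energy conservation, ΣQ = 0:
m·0.466·(1.37 − 257) + 1130·2.44·(1.37 − (-34.4)) = 0
-119.12 m = -98625
m = -98625/-119.12 ≈ 827.9 g

m ≈ 828 g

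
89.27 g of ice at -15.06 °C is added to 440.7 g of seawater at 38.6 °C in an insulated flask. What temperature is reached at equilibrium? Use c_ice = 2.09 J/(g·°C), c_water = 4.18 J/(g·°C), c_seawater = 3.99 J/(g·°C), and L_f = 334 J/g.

T_f ≈ 16.5 °C

Heat gained plus heat lost sum to zero:
warm ice to 0 °C: 89.27·2.09·(0 − (-15.06)) = 2809.8; latent heat to melt: 89.27·334 = 29816; meltwater 0→T: 89.27·4.18·T = 373.15 T; seawater: 1758.4(T − 38.6)
2131.5 T = 67874 − 32626 = 35248
T ≈ 16.54 °C. Since T > 0 °C, the all-ice-melts assumption holds.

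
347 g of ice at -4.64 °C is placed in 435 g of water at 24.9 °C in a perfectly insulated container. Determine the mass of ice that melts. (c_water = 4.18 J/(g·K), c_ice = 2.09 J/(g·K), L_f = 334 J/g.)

Heat available from the water dropping to 0 °C: 435·4.18·24.9 = 45276 J.
Warming the ice to 0 °C takes 347·2.09·4.64 = 3365.1 J, leaving 41911 J for melting.
Melting all 347 g of ice would need 347·334 = 115898 J.
41911 J < 115898 J, so only part of the ice melts and the system sits at 0 °C.
Mass melted = 41911/334 ≈ 125.5 g.

m_melted ≈ 125 g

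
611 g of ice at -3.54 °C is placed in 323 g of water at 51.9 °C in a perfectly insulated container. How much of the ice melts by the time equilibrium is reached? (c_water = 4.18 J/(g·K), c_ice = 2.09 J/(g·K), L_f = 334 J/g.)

Cooling the water to 0 °C releases 323·4.18·51.9 = 70072 J.
Warming the ice to 0 °C takes 611·2.09·3.54 = 4520.5 J, leaving 65552 J for melting.
To melt every bit of ice: 611·334 = 204074 J.
65552 J < 204074 J, so only part of the ice melts and the system sits at 0 °C.
m_melted·334 = 65552  ⇒  m_melted ≈ 196.3 g.

m_melted ≈ 196 g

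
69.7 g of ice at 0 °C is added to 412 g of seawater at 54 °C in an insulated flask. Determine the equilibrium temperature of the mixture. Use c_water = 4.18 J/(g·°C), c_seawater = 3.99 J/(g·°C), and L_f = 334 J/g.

T_f ≈ 33.8 °C

Sum of m c ΔT and latent-heat terms is zero:
fusion: m_ice L_f = 69.7·334 = 23280; meltwater 0→T: 69.7·4.18·T = 291.35 T; seawater cools: 412·3.99·(T − 54) = 1643.9(T − 54)
1935.2 T = 88770 − 23280 = 65490
T ≈ 33.84 °C. Since T > 0 °C, the all-ice-melts assumption holds.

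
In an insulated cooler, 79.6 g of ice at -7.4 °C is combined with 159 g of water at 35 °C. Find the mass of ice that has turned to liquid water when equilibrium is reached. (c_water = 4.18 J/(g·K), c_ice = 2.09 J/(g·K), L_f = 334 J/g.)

Heat available from the water dropping to 0 °C: 159×4.18×35 = 23262 J.
Warming the ice to 0 °C takes 79.6×2.09×7.4 = 1231.1 J, leaving 22031 J for melting.
To melt every bit of ice: 79.6×334 = 26586 J.
That's not enough to melt it all — equilibrium is at 0 °C with ice remaining.
m_melt = 22031 / L_f = 65.96 g.

m_melted ≈ 66 g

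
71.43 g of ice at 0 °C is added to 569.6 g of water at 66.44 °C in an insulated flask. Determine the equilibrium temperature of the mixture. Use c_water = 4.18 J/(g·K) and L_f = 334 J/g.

T_f ≈ 50.1 °C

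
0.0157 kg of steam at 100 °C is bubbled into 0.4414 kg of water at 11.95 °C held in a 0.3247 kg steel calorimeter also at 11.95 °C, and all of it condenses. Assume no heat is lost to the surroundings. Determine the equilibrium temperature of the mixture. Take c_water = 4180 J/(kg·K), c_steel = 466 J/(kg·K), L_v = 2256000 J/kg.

T_f ≈ 31.9 °C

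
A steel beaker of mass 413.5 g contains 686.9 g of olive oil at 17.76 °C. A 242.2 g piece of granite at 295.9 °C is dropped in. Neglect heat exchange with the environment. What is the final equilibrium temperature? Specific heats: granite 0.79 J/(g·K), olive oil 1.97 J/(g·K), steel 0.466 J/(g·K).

T_f ≈ 48.4 °C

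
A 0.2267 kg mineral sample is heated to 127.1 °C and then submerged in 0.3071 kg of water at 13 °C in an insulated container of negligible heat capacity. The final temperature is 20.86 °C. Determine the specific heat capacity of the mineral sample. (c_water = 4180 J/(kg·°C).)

Let T be the final temperature. ΣQ_i = 0:
0.2267·c·(20.86 − 127.1) + 0.3071·4180·(20.86 − 13) = 0
-24.08 c = -10090
c = -10090/-24.08 ≈ 418.9 J/(kg·°C)

c ≈ 419 J/(kg·°C)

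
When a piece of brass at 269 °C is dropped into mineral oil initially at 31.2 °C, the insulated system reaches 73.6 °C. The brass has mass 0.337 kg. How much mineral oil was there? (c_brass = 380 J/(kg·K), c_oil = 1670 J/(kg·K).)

m ≈ 0.353 kg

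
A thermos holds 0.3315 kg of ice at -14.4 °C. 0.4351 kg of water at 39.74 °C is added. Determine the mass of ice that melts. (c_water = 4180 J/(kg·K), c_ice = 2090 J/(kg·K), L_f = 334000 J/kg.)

m_melted ≈ 0.187 kg

Water can give up m c ΔT = 0.4351×4180×39.74 = 72276 J before reaching 0 °C.
Warming the ice to 0 °C takes 0.3315×2090×14.4 = 9976.8 J, leaving 62299 J for melting.
To melt every bit of ice: 0.3315×334000 = 110721 J.
62299 J < 110721 J, so only part of the ice melts and the system sits at 0 °C.
m_melt = 62299 / L_f = 0.1865 kg.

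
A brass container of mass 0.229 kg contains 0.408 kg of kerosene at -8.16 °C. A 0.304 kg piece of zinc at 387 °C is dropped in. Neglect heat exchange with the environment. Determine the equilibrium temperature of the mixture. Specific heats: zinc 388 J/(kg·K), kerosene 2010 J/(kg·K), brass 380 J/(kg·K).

T_f is the heat-capacity-weighted average of the initial temperatures:
T_f = (117.95*387 + 820.08*(-8.16) + 87.02*(-8.16)) / (117.95 + 820.08 + 87.02)
    = 38245 / 1025.1 ≈ 37.31 °C

T_f ≈ 37.3 °C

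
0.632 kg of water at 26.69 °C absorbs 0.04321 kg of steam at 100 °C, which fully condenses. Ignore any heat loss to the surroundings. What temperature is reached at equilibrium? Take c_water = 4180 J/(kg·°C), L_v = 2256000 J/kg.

Heat gained plus heat lost sum to zero:
steam→water at 100 °C releases m L_v = 0.04321·2256000 = 97482; condensed water 100 °C→T: 180.62(T − 100); water warms: 0.632·4180·(T − 26.69) = 2641.8(T − 26.69)
2822.4 T = 97482 + 18062 + 70509 = 186052
T ≈ 65.92 °C, under the boiling point, so the assumption holds.

T_f ≈ 65.9 °C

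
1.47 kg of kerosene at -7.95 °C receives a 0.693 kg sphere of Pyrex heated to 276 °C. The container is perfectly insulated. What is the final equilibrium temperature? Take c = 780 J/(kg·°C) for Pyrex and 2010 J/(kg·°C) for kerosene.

T_f ≈ 36.0 °C

Net heat exchanged in the isolated system is zero:
0.693*780*(T − 276) + 1.47*2010*(T − (-7.95)) = 0
540.54(T − 276) + 2954.7(T − (-7.95)) = 0
3495.2 T = 125699
T = 125699 / 3495.2 = 36 °C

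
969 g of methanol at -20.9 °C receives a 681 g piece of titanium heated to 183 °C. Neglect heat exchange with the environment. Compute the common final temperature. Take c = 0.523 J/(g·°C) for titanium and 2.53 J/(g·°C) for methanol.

T_f ≈ 5.0 °C

T_f = Σ m_i c_i T_i / Σ m_i c_i:
T_f = (356.16×183 + 2451.6×(-20.9)) / (356.16 + 2451.6)
    = 13940 / 2807.7 ≈ 4.96 °C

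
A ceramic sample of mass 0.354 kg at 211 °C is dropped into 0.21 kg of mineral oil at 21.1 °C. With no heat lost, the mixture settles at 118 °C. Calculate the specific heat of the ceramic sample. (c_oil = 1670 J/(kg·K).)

c ≈ 1030 J/(kg·K)

Heat lost by the ceramic sample = heat gained by the oil:
0.354×c×(211 − 118) = 0.21×1670×(118 − 21.1)
32.92 c = 33983  ⇒  c ≈ 1032 J/(kg·K)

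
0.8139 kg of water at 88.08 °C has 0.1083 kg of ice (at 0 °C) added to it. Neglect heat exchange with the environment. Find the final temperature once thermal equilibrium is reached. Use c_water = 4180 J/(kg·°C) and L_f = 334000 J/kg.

T_f ≈ 68.4 °C

Setting the total heat transfer to zero:
latent heat to melt: 0.1083·334000 = 36172
  warm the meltwater: 452.69 T
  water cools: 0.8139·4180·(T − 88.08) = 3402.1(T − 88.08)
3854.8 T = 299657 − 36172 = 263485
T ≈ 68.35 °C (positive, so assuming full melt was valid).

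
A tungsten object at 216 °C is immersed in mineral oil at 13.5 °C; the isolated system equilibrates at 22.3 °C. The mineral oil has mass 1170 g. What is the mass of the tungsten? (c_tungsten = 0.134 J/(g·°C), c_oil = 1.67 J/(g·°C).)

|Q_tungsten| = |Q_oil|:
m·0.134·(216 − 22.3) = 1170·1.67·(22.3 − 13.5)
25.96 m = 17194  ⇒  m ≈ 662.4 g

m ≈ 662 g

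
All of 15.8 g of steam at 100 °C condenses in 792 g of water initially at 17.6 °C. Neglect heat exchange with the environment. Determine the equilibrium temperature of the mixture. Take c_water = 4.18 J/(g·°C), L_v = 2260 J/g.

T_f ≈ 29.8 °C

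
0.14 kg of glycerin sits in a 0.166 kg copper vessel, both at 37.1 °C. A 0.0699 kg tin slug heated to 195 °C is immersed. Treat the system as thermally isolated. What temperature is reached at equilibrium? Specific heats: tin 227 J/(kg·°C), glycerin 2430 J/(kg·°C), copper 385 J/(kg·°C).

T_f is the heat-capacity-weighted average of the initial temperatures:
T_f = (15.87·195 + 340.2·37.1 + 63.91·37.1) / (15.87 + 340.2 + 63.91)
    = 18087 / 419.98 ≈ 43.07 °C

T_f ≈ 43.1 °C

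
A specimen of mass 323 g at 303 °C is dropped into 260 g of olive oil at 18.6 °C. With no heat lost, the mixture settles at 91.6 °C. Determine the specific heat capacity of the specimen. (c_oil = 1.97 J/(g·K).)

c ≈ 0.548 J/(g·K)

Heat lost by the specimen = heat gained by the oil:
323·c·(303 − 91.6) = 260·1.97·(91.6 − 18.6)
68282 c = 37391  ⇒  c ≈ 0.5476 J/(g·K)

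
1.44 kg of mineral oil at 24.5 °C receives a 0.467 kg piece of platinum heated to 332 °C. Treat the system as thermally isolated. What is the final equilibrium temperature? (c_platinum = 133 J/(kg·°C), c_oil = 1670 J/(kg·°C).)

T_f ≈ 32.2 °C

T_f = Σ m_i c_i T_i / Σ m_i c_i:
T_f = (62.11·332 + 2404.8·24.5) / (62.11 + 2404.8)
    = 79538 / 2466.9 ≈ 32.24 °C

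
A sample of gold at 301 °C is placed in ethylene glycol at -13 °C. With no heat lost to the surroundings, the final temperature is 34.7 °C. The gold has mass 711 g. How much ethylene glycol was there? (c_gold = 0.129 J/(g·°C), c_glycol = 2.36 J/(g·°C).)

Let T be the final temperature. ΣQ_i = 0:
711×0.129×(34.7 − 301) + m×2.36×(34.7 − (-13)) = 0
112.57 m = 24425
m = 24425/112.57 ≈ 217 g

m ≈ 217 g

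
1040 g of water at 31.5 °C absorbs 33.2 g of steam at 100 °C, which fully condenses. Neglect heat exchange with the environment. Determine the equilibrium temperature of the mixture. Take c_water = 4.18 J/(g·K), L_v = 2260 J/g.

Heat gained plus heat lost sum to zero:
steam→water at 100 °C releases m L_v = 33.2×2260 = 75032; condensate cools 100→T: 33.2×4.18×(T − 100) = 138.78(T − 100); water warms: 1040×4.18×(T − 31.5) = 4347.2(T − 31.5)
4486 T = 75032 + 13878 + 136937 = 225846
T ≈ 50.34 °C (< 100 °C, so full condensation is consistent).

T_f ≈ 50.3 °C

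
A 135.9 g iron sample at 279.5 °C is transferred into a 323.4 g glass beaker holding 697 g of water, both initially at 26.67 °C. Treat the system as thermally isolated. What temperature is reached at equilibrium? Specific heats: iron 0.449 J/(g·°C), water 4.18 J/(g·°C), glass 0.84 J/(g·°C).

T_f ≈ 31.4 °C

Net heat exchanged in the isolated system is zero:
135.9·0.449·(T − 279.5) + 697·4.18·(T − 26.67) + 323.4·0.84·(T − 26.67) = 0
61.02(T − 279.5) + 2913.5(T − 26.67) + 271.66(T − 26.67) = 0
3246.1 T = 102002
T = 102002 / 3246.1 = 31.4 °C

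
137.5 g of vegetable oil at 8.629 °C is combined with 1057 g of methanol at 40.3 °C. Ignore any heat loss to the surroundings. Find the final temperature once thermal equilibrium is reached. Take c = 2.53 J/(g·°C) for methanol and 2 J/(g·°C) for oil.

T_f ≈ 37.3 °C

Let T be the final temperature. ΣQ_i = 0:
1057*2.53*(T − 40.3) + 137.5*2*(T − 8.629) = 0
2674.2(T − 40.3) + 275(T − 8.629) = 0
2949.2 T = 110144
T = 110144/2949.2 ≈ 37.35 °C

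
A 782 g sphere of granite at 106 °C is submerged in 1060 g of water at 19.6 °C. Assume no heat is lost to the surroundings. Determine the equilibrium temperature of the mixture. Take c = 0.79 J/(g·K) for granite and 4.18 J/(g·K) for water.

With ΣQ=0 the equilibrium temperature is the m·c-weighted mean:
T_f = (617.78·106 + 4430.8·19.6) / (617.78 + 4430.8)
    = 152328 / 5048.6 ≈ 30.17 °C

T_f ≈ 30.2 °C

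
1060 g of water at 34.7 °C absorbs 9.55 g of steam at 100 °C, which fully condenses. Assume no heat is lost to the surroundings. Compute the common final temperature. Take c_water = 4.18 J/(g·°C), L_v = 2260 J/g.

T_f ≈ 40.1 °C

Conservation of energy gives ΣQ = 0:
condense steam: −9.55·2260 = −21583; condensed water 100 °C→T: 39.92(T − 100); original water: 4430.8(T − 34.7)
4470.7 T = 21583 + 3991.9 + 153749 = 179324
T ≈ 40.11 °C (< 100 °C, so full condensation is consistent).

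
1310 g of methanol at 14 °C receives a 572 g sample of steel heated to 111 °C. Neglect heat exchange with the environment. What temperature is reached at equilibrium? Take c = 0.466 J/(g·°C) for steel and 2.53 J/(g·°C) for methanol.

T_f ≈ 21.2 °C

Heat gained plus heat lost sum to zero:
572·0.466·(T − 111) + 1310·2.53·(T − 14) = 0
266.55(T − 111) + 3314.3(T − 14) = 0
(266.55 + 3314.3) T = 266.55·111 + 3314.3·14
T = 75987/3580.9 ≈ 21.22 °C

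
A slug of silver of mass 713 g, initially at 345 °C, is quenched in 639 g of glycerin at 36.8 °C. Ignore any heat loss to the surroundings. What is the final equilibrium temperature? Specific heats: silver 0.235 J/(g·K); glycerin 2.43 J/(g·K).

T_f ≈ 66.8 °C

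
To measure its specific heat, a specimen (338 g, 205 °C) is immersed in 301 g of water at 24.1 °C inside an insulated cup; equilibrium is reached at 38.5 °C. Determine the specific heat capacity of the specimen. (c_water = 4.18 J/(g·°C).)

c ≈ 0.322 J/(g·°C)

Energy conservation, ΣQ = 0:
338·c·(38.5 − 205) + 301·4.18·(38.5 − 24.1) = 0
-56277 c = -18118
c = -18118/-56277 ≈ 0.3219 J/(g·°C)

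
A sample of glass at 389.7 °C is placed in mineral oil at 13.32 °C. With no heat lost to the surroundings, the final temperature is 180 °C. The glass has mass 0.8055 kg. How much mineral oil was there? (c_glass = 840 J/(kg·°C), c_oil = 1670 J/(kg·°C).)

Heat gained plus heat lost sum to zero:
0.8055×840×(180 − 389.7) + m×1670×(180 − 13.32) = 0
278356 m = 141887
m = 141887/278356 ≈ 0.5097 kg

m ≈ 0.51 kg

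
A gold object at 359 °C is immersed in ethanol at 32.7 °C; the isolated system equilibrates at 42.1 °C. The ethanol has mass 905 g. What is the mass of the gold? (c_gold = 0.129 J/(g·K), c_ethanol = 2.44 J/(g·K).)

Conservation of energy gives ΣQ = 0:
m·0.129·(42.1 − 359) + 905·2.44·(42.1 − 32.7) = 0
-40.88 m = -20757
m = -20757/-40.88 ≈ 507.8 g

m ≈ 508 g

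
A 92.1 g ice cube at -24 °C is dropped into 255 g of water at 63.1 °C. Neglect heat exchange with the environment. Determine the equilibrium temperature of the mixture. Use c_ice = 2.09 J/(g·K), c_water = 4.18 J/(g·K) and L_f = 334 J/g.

T_f ≈ 22.0 °C

Net heat exchanged in the isolated system is zero:
ice -24→0 °C: 92.1·2.09·24 = 4619.7
  melt ice: 92.1·334 = 30761
  warm the meltwater: 384.98 T
  water cools: 255·4.18·(T − 63.1) = 1065.9(T − 63.1)
1450.9 T = 67258 − 35381 = 31877
T ≈ 21.97 °C — above 0 °C, consistent with complete melting.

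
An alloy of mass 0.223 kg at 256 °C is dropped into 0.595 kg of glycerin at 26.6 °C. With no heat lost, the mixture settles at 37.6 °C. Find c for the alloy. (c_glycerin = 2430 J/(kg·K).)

c ≈ 327 J/(kg·K)

m_s c (T_s − T_f) = m_glycerin c_glycerin (T_f − T_0):
0.223×c×(256 − 37.6) = 0.595×2430×(37.6 − 26.6)
48.7 c = 15904  ⇒  c ≈ 326.6 J/(kg·K)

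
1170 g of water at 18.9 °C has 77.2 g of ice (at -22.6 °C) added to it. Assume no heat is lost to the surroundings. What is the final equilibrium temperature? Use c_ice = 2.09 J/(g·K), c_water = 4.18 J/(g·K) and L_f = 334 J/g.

T_f ≈ 12.1 °C

Heat gained plus heat lost sum to zero:
warm ice to 0 °C: 77.2·2.09·(0 − (-22.6)) = 3646.5
  melt ice: 77.2·334 = 25785
  meltwater 0→T: 77.2·4.18·T = 322.7 T
  water cools: 1170·4.18·(T − 18.9) = 4890.6(T − 18.9)
5213.3 T = 92432 − 29431 = 63001
T ≈ 12.08 °C. Since T > 0 °C, the all-ice-melts assumption holds.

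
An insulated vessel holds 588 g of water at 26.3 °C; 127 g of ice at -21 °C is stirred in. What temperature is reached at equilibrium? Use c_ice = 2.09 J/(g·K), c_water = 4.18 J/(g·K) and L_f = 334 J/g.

T_f ≈ 5.6 °C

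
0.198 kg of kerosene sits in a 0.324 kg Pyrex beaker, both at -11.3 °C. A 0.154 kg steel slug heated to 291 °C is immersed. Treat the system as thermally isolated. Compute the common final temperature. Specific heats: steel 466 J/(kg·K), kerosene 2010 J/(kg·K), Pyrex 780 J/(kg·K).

Let T be the final temperature. ΣQ_i = 0:
0.154×466×(T − 291) + 0.198×2010×(T − (-11.3)) + 0.324×780×(T − (-11.3)) = 0
722.46 T = 13530
T = 13530/722.46 ≈ 18.73 °C

T_f ≈ 18.7 °C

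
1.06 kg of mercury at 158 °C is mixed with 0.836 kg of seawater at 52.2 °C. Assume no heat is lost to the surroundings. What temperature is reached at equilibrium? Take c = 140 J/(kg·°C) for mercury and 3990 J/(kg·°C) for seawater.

T_f ≈ 56.7 °C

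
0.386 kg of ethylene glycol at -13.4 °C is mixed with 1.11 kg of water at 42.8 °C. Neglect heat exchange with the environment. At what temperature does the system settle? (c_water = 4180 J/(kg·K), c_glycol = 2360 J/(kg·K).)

T_f ≈ 33.6 °C

Taking heat into each body as positive, Σ m c ΔT = 0:
1.11×4180×(T − 42.8) + 0.386×2360×(T − (-13.4)) = 0
4639.8(T − 42.8) + 910.96(T − (-13.4)) = 0
5550.8 T = 186377
T = 186377 / 5550.8 = 33.6 °C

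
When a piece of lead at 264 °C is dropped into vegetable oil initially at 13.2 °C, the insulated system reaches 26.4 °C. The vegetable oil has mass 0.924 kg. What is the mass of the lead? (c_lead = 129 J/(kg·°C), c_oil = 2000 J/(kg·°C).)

m ≈ 0.796 kg

Heat lost by the lead = heat gained by the oil:
m×129×(264 − 26.4) = 0.924×2000×(26.4 − 13.2)
30650 m = 24394  ⇒  m ≈ 0.7959 kg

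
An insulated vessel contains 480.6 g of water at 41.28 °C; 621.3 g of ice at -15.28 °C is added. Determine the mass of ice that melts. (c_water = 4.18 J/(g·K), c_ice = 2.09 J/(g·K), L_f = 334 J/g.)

Cooling the water to 0 °C releases 480.6·4.18·41.28 = 82928 J.
Warming the ice to 0 °C takes 621.3·2.09·15.28 = 19841 J, leaving 63086 J for melting.
Melting all 621.3 g of ice would need 621.3·334 = 207514 J.
Since 63086 < 207514 J, not all the ice melts; equilibrium is at 0 °C.
m_melt = 63086 / L_f = 188.9 g.

m_melted ≈ 189 g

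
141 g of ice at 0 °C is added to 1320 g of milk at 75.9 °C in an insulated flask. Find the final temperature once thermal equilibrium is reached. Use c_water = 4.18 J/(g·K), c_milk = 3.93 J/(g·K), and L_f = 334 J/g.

T_f ≈ 60.0 °C

Let T be the final temperature. ΣQ_i = 0:
melt ice: 141×334 = 47094; warm the meltwater: 589.38 T; milk cools: 1320×3.93×(T − 75.9) = 5187.6(T − 75.9)
5777 T = 393739 − 47094 = 346645
T ≈ 60.00 °C — above 0 °C, consistent with complete melting.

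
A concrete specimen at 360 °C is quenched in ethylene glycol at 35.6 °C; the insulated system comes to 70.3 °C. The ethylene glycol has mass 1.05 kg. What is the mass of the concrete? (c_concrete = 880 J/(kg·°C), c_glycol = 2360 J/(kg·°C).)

Energy conservation, ΣQ = 0:
m×880×(70.3 − 360) + 1.05×2360×(70.3 − 35.6) = 0
-254936 m = -85987
m = -85987/-254936 ≈ 0.3373 kg

m ≈ 0.337 kg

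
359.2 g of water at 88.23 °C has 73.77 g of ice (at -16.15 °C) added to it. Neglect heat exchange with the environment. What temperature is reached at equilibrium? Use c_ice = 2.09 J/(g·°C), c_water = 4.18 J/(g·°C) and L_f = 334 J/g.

T_f ≈ 58.2 °C

Conservation of energy gives ΣQ = 0:
warm ice to 0 °C: 73.77·2.09·(0 − (-16.15)) = 2490
  melt ice: 73.77·334 = 24639
  warm the meltwater: 308.36 T
  water: 1501.5(T − 88.23)
1809.8 T = 132473 − 27129 = 105344
T ≈ 58.21 °C (positive, so assuming full melt was valid).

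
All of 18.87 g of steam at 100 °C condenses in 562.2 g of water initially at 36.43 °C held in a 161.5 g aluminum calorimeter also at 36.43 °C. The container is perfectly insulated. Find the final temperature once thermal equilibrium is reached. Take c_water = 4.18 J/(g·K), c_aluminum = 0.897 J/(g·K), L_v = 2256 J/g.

Sum of m c ΔT and latent-heat terms is zero:
steam→water at 100 °C releases m L_v = 18.87·2256 = 42571; condensate cools 100→T: 18.87·4.18·(T − 100) = 78.88(T − 100); original water: 2350(T − 36.43); cup: 144.87(T − 36.43)
2573.7 T = 42571 + 7887.7 + 90888 = 141346
T ≈ 54.92 °C — below 100 °C, confirming all the steam condensed.

T_f ≈ 54.9 °C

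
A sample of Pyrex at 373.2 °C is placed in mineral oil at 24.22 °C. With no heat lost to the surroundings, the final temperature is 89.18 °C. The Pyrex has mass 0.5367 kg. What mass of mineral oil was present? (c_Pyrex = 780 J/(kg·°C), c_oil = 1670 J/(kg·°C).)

m ≈ 1.1 kg

Heat lost by the Pyrex = heat gained by the oil:
0.5367×780×(373.2 − 89.18) = m×1670×(89.18 − 24.22)
108483 m = 118898  ⇒  m ≈ 1.096 kg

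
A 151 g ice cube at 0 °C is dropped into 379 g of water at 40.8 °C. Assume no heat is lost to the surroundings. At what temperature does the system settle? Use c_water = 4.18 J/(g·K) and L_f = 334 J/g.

Energy conservation, ΣQ = 0:
latent heat to melt: 151×334 = 50434; warm the meltwater: 631.18 T; water: 1584.2(T − 40.8)
2215.4 T = 64636 − 50434 = 14202
T ≈ 6.41 °C. Since T > 0 °C, the all-ice-melts assumption holds.

T_f ≈ 6.4 °C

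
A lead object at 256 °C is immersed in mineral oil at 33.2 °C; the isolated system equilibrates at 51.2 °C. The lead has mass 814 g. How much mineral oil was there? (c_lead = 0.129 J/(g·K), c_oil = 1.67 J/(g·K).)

|Q_lead| = |Q_oil|:
814×0.129×(256 − 51.2) = m×1.67×(51.2 − 33.2)
30.06 m = 21505  ⇒  m ≈ 715.4 g

m ≈ 715 g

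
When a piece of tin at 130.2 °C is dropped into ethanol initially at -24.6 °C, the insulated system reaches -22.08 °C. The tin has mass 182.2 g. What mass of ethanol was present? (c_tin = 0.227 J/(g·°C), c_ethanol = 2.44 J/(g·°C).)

|Q_tin| = |Q_ethanol|:
182.2×0.227×(130.2 − -22.08) = m×2.44×(-22.08 − (-24.6))
6.149 m = 6298.2  ⇒  m ≈ 1024 g

m ≈ 1020 g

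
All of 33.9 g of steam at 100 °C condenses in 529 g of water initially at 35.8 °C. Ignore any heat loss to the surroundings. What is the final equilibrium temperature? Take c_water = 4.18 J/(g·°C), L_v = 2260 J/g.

T_f ≈ 72.2 °C

Energy balance with sensible and latent terms:
steam→water at 100 °C releases m L_v = 33.9·2260 = 76614
  condensed water 100 °C→T: 141.7(T − 100)
  water warms: 529·4.18·(T − 35.8) = 2211.2(T − 35.8)
2352.9 T = 76614 + 14170 + 79162 = 169946
T ≈ 72.23 °C, under the boiling point, so the assumption holds.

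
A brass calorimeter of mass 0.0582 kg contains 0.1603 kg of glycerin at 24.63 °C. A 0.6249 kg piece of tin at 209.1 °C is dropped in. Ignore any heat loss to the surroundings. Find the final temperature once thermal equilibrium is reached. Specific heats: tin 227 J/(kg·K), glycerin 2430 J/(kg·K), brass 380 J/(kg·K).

Taking heat into each body as positive, Σ m c ΔT = 0:
0.6249·227·(T − 209.1) + 0.1603·2430·(T − 24.63) + 0.0582·380·(T − 24.63) = 0
141.85(T − 209.1) + 389.53(T − 24.63) + 22.12(T − 24.63) = 0
(141.85 + 389.53 + 22.12) T = 141.85·209.1 + 389.53·24.63 + 22.12·24.63
T = 39800/553.5 ≈ 71.91 °C

T_f ≈ 71.9 °C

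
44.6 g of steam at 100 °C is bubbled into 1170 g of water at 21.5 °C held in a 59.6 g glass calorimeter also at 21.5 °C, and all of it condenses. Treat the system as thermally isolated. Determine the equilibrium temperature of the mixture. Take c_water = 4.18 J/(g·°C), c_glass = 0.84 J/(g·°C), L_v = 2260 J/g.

T_f ≈ 44.0 °C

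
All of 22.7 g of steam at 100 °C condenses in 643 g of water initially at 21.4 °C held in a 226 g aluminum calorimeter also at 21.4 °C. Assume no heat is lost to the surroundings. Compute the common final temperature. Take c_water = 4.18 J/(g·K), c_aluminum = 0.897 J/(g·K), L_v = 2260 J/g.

T_f ≈ 41.1 °C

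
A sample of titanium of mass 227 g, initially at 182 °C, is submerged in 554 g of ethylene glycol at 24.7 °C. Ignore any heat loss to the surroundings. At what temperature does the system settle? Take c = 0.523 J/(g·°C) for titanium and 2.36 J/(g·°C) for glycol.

Heat gained plus heat lost sum to zero:
227*0.523*(T − 182) + 554*2.36*(T − 24.7) = 0
118.72(T − 182) + 1307.4(T − 24.7) = 0
(118.72 + 1307.4) T = 118.72*182 + 1307.4*24.7
T ≈ 37.79 °C

T_f ≈ 37.8 °C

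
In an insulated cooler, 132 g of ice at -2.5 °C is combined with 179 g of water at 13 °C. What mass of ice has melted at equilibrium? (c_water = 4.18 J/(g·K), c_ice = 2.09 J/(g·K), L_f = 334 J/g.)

Water can give up m c ΔT = 179·4.18·13 = 9726.9 J before reaching 0 °C.
Warming the ice to 0 °C takes 132·2.09·2.5 = 689.7 J, leaving 9037.2 J for melting.
Fully melting the ice requires m_ice L_f = 132·334 = 44088 J.
That's not enough to melt it all — equilibrium is at 0 °C with ice remaining.
Mass melted = 9037.2/334 ≈ 27.06 g.

m_melted ≈ 27.1 g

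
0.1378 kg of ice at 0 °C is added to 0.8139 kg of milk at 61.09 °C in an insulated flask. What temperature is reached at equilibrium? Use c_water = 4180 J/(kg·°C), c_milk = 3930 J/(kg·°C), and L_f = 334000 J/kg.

T_f ≈ 39.6 °C

Setting the total heat transfer to zero:
melt ice: 0.1378·334000 = 46025; meltwater 0→T: 0.1378·4180·T = 576 T; milk: 3198.6(T − 61.09)
3774.6 T = 195404 − 46025 = 149379
T ≈ 39.57 °C (positive, so assuming full melt was valid).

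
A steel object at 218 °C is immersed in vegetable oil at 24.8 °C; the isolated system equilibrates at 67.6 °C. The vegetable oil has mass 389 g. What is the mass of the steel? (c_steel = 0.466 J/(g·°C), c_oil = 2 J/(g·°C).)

m ≈ 475 g

Setting the total heat transfer to zero:
m·0.466·(67.6 − 218) + 389·2·(67.6 − 24.8) = 0
-70.09 m = -33298
m = -33298/-70.09 ≈ 475.1 g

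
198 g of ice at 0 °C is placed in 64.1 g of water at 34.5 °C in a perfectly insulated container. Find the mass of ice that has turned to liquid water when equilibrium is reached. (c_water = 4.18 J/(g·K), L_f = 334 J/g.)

m_melted ≈ 27.7 g

Cooling the water to 0 °C releases 64.1×4.18×34.5 = 9243.9 J.
To melt every bit of ice: 198×334 = 66132 J.
That's not enough to melt it all — equilibrium is at 0 °C with ice remaining.
m_melt = 9243.9 / L_f = 27.68 g.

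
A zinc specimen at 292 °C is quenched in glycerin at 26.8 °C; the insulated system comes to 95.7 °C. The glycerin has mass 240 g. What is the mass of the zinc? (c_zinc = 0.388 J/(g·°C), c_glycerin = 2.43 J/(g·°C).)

m ≈ 528 g

Heat lost by the zinc = heat gained by the glycerin:
m·0.388·(292 − 95.7) = 240·2.43·(95.7 − 26.8)
76.16 m = 40182  ⇒  m ≈ 527.6 g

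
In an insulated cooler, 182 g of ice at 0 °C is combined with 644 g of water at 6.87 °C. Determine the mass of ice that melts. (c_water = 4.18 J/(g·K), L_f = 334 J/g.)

m_melted ≈ 55.4 g

Water can give up m c ΔT = 644×4.18×6.87 = 18493 J before reaching 0 °C.
Fully melting the ice requires m_ice L_f = 182×334 = 60788 J.
Since 18493 < 60788 J, not all the ice melts; equilibrium is at 0 °C.
m_melted×334 = 18493  ⇒  m_melted ≈ 55.37 g.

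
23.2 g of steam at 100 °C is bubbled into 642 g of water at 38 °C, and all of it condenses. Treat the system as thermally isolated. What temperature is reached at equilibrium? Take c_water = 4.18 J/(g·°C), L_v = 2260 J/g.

T_f ≈ 59.0 °C

Net heat exchanged in the isolated system is zero:
condense steam: −23.2×2260 = −52432; condensate cools 100→T: 23.2×4.18×(T − 100) = 96.98(T − 100); water warms: 642×4.18×(T − 38) = 2683.6(T − 38)
2780.5 T = 52432 + 9697.6 + 101975 = 164105
T ≈ 59.02 °C — below 100 °C, confirming all the steam condensed.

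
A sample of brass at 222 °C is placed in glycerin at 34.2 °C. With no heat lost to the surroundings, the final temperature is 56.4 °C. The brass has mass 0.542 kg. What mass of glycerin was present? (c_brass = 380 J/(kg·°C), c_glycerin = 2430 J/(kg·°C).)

m ≈ 0.632 kg

Energy conservation, ΣQ = 0:
0.542×380×(56.4 − 222) + m×2430×(56.4 − 34.2) = 0
53946 m = 34107
m = 34107/53946 ≈ 0.6322 kg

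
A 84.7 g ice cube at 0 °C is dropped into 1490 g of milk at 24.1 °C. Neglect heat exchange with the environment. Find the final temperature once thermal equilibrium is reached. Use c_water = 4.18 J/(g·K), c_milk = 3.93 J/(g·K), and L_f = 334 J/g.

T_f ≈ 18.2 °C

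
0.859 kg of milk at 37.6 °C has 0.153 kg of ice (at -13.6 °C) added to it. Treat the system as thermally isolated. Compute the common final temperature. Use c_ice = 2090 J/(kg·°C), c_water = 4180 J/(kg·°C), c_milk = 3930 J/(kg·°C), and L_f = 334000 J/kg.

T_f ≈ 17.8 °C

Setting the total heat transfer to zero:
ice -13.6→0 °C: 0.153×2090×13.6 = 4348.9
  latent heat to melt: 0.153×334000 = 51102
  warm the meltwater: 639.54 T
  milk cools: 0.859×3930×(T − 37.6) = 3375.9(T − 37.6)
4015.4 T = 126933 − 55451 = 71482
T ≈ 17.80 °C (positive, so assuming full melt was valid).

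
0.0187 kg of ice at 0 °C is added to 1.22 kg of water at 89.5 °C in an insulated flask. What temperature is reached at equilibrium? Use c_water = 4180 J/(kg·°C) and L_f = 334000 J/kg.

T_f ≈ 86.9 °C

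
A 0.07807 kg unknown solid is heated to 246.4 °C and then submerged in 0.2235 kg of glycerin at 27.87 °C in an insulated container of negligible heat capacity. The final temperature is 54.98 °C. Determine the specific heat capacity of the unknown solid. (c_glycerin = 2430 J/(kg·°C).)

m_s c (T_s − T_f) = m_glycerin c_glycerin (T_f − T_0):
0.07807×c×(246.4 − 54.98) = 0.2235×2430×(54.98 − 27.87)
14.94 c = 14724  ⇒  c ≈ 985.2 J/(kg·°C)

c ≈ 985 J/(kg·°C)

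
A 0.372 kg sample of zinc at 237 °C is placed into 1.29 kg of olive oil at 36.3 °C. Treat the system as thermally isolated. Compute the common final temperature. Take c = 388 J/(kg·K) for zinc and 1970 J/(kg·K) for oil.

T_f ≈ 47.1 °C

With ΣQ=0 the equilibrium temperature is the m·c-weighted mean:
T_f = (144.34*237 + 2541.3*36.3) / (144.34 + 2541.3)
    = 126457 / 2685.6 ≈ 47.09 °C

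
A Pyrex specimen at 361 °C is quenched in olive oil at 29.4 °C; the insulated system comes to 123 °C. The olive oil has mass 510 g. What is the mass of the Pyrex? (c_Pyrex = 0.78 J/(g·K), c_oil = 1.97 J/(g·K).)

m ≈ 507 g

Conservation of energy gives ΣQ = 0:
m×0.78×(123 − 361) + 510×1.97×(123 − 29.4) = 0
-185.64 m = -94040
m = -94040/-185.64 ≈ 506.6 g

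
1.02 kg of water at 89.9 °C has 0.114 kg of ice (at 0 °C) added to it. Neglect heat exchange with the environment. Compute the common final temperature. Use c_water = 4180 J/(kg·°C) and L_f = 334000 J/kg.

T_f ≈ 72.8 °C

Sum of m c ΔT and latent-heat terms is zero:
fusion: m_ice L_f = 0.114·334000 = 38076
  meltwater 0→T: 0.114·4180·T = 476.52 T
  water cools: 1.02·4180·(T − 89.9) = 4263.6(T − 89.9)
4740.1 T = 383298 − 38076 = 345222
T ≈ 72.83 °C (positive, so assuming full melt was valid).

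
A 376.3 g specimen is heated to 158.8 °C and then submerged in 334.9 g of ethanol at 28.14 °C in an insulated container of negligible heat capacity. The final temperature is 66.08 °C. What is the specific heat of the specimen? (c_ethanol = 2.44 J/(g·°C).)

c ≈ 0.889 J/(g·°C)

m_s c (T_s − T_f) = m_ethanol c_ethanol (T_f − T_0):
376.3·c·(158.8 − 66.08) = 334.9·2.44·(66.08 − 28.14)
34891 c = 31003  ⇒  c ≈ 0.8886 J/(g·°C)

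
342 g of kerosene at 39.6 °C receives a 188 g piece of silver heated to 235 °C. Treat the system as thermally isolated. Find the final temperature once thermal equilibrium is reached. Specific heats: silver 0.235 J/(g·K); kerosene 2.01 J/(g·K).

T_f = Σ m_i c_i T_i / Σ m_i c_i:
T_f = (44.18·235 + 687.42·39.6) / (44.18 + 687.42)
    = 37604 / 731.6 ≈ 51.40 °C

T_f ≈ 51.4 °C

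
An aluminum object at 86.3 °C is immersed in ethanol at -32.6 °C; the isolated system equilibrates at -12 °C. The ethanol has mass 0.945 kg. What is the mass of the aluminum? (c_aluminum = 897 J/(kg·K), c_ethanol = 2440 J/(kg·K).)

m ≈ 0.539 kg

|Q_aluminum| = |Q_ethanol|:
m×897×(86.3 − -12) = 0.945×2440×(-12 − (-32.6))
88175 m = 47499  ⇒  m ≈ 0.5387 kg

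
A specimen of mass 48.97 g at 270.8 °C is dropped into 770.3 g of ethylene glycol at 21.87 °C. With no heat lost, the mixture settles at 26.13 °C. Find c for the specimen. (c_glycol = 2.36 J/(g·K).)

m_s c (T_s − T_f) = m_glycol c_glycol (T_f − T_0):
48.97×c×(270.8 − 26.13) = 770.3×2.36×(26.13 − 21.87)
11981 c = 7744.3  ⇒  c ≈ 0.6464 J/(g·K)

c ≈ 0.646 J/(g·K)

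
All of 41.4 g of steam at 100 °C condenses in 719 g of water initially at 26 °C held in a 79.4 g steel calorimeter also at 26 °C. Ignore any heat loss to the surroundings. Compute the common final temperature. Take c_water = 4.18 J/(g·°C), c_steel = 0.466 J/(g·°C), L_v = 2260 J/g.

T_f ≈ 59.1 °C

Let T be the final temperature. ΣQ_i = 0:
condense steam: −41.4·2260 = −93564
  condensate cools 100→T: 41.4·4.18·(T − 100) = 173.05(T − 100)
  water warms: 719·4.18·(T − 26) = 3005.4(T − 26)
  cup: 37(T − 26)
3215.5 T = 93564 + 17305 + 79103 = 189972
T ≈ 59.08 °C, under the boiling point, so the assumption holds.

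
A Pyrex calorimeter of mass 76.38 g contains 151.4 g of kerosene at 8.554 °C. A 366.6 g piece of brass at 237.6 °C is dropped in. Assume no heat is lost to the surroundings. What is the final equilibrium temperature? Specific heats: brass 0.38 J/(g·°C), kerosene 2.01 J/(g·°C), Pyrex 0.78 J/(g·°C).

T_f ≈ 72.0 °C

Let T be the final temperature. ΣQ_i = 0:
366.6*0.38*(T − 237.6) + 151.4*2.01*(T − 8.554) + 76.38*0.78*(T − 8.554) = 0
139.31(T − 237.6) + 304.31(T − 8.554) + 59.58(T − 8.554) = 0
(139.31 + 304.31 + 59.58) T = 139.31*237.6 + 304.31*8.554 + 59.58*8.554
T ≈ 71.96 °C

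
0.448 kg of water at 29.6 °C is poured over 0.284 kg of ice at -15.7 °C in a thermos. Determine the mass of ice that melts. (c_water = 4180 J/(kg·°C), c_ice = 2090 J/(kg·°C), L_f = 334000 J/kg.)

m_melted ≈ 0.138 kg

Heat available from the water dropping to 0 °C: 0.448·4180·29.6 = 55430 J.
Of that, 0.284·2090·15.7 = 9318.9 J goes to bring the ice to 0 °C, leaving 46111 J.
Melting all 0.284 kg of ice would need 0.284·334000 = 94856 J.
46111 J < 94856 J, so only part of the ice melts and the system sits at 0 °C.
m_melted·334000 = 46111  ⇒  m_melted ≈ 0.1381 kg.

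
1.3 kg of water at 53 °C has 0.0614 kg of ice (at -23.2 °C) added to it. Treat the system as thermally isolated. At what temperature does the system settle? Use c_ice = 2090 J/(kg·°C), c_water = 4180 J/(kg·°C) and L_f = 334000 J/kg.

Net heat exchanged in the isolated system is zero:
ice -23.2→0 °C: 0.0614·2090·23.2 = 2977.2; fusion: m_ice L_f = 0.0614·334000 = 20508; warm the meltwater: 256.65 T; water cools: 1.3·4180·(T − 53) = 5434(T − 53)
5690.7 T = 288002 − 23485 = 264517
T ≈ 46.48 °C. Since T > 0 °C, the all-ice-melts assumption holds.

T_f ≈ 46.5 °C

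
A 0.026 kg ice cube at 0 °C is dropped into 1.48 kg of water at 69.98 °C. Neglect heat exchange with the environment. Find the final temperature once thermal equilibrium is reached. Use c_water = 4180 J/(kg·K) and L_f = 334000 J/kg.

T_f ≈ 67.4 °C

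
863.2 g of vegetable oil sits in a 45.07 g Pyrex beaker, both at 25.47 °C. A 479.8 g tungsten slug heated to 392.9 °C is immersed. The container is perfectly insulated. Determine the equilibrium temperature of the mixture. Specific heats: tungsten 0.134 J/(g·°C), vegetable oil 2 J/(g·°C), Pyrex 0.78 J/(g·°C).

T_f ≈ 38.4 °C

T_f is the heat-capacity-weighted average of the initial temperatures:
T_f = (64.29·392.9 + 1726.4·25.47 + 35.15·25.47) / (64.29 + 1726.4 + 35.15)
    = 70128 / 1825.8 ≈ 38.41 °C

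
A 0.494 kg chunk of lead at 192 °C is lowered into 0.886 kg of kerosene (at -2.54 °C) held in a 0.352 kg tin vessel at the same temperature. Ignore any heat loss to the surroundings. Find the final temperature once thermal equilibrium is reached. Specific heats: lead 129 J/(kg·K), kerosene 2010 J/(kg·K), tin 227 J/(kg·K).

T_f ≈ 3.9 °C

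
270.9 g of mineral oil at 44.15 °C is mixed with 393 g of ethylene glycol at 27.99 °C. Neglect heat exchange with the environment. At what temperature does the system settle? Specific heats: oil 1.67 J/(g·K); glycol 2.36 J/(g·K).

T_f ≈ 33.3 °C

Heat lost by the oil equals heat gained by the glycol:
270.9×1.67×(44.15 − T) = 393×2.36×(T − 27.99)
452.4(44.15 − T) = 927.48(T − 27.99)
1379.9 T = 45934  ⇒  T ≈ 33.29 °C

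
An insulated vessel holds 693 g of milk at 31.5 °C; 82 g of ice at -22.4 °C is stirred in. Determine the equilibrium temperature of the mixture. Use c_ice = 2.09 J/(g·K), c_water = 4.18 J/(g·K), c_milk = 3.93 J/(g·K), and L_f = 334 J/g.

Energy conservation, ΣQ = 0:
warm ice to 0 °C: 82×2.09×(0 − (-22.4)) = 3838.9; melt ice: 82×334 = 27388; warm the meltwater: 342.76 T; milk cools: 693×3.93×(T − 31.5) = 2723.5(T − 31.5)
3066.2 T = 85790 − 31227 = 54563
T ≈ 17.79 °C — above 0 °C, consistent with complete melting.

T_f ≈ 17.8 °C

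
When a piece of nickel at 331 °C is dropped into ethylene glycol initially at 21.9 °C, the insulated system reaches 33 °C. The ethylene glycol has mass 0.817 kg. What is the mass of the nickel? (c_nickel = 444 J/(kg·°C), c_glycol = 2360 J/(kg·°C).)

Conservation of energy gives ΣQ = 0:
m×444×(33 − 331) + 0.817×2360×(33 − 21.9) = 0
-132312 m = -21402
m = -21402/-132312 ≈ 0.1618 kg

m ≈ 0.162 kg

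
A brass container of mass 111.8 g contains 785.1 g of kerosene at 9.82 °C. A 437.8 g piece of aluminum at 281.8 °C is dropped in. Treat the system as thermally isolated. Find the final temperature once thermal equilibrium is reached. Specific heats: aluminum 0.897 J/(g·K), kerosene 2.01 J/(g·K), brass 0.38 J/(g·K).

Let T be the final temperature. ΣQ_i = 0:
437.8·0.897·(T − 281.8) + 785.1·2.01·(T − 9.82) + 111.8·0.38·(T − 9.82) = 0
392.71(T − 281.8) + 1578.1(T − 9.82) + 42.48(T − 9.82) = 0
(392.71 + 1578.1 + 42.48) T = 392.71·281.8 + 1578.1·9.82 + 42.48·9.82
T ≈ 62.87 °C

T_f ≈ 62.9 °C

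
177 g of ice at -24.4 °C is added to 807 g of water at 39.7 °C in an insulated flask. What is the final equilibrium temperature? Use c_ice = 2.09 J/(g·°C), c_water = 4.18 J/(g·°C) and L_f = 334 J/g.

Let T be the final temperature. ΣQ_i = 0:
warm ice to 0 °C: 177×2.09×(0 − (-24.4)) = 9026.3
  fusion: m_ice L_f = 177×334 = 59118
  warm the meltwater: 739.86 T
  water: 3373.3(T − 39.7)
4113.1 T = 133918 − 68144 = 65774
T ≈ 15.99 °C (positive, so assuming full melt was valid).

T_f ≈ 16.0 °C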